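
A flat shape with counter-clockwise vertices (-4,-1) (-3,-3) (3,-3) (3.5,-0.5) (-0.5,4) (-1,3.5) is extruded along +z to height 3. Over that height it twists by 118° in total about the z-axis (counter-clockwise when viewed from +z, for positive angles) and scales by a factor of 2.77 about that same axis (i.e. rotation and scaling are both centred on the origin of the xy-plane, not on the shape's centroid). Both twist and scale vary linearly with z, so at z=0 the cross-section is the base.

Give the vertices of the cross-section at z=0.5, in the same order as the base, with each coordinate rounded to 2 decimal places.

Cross-section at z=0.5: (-4.44,-2.96) (-2.35,-4.97) (4.97,-2.35) (4.49,0.92) (-2.35,4.66) (-2.74,3.83)

t = z/height = 0.5/3 = 0.166667
s = 1 + (scale-1)·z/height = 1 + (2.77-1)·0.5/3 = 1.295000
θ = twist·z/height = 118°·0.5/3 = 19.6667° = 0.343248 rad
cos θ = 0.941666, sin θ = 0.336547 (intermediates below are computed at full precision and shown rounded to 5 d.p.)
v1: (-4,-1) → rotate → (-3.43012,-2.28786) → ×s → (-4.44200,-2.96277) → (-4.44,-2.96)
v2: (-3,-3) → rotate → (-1.81536,-3.83464) → ×s → (-2.35089,-4.96586) → (-2.35,-4.97)
v3: (3,-3) → rotate → (3.83464,-1.81536) → ×s → (4.96586,-2.35089) → (4.97,-2.35)
v4: (3.5,-0.5) → rotate → (3.46411,0.70708) → ×s → (4.48602,0.91567) → (4.49,0.92)
v5: (-0.5,4) → rotate → (-1.81702,3.59839) → ×s → (-2.35304,4.65992) → (-2.35,4.66)
v6: (-1,3.5) → rotate → (-2.11958,2.95929) → ×s → (-2.74486,3.83227) → (-2.74,3.83)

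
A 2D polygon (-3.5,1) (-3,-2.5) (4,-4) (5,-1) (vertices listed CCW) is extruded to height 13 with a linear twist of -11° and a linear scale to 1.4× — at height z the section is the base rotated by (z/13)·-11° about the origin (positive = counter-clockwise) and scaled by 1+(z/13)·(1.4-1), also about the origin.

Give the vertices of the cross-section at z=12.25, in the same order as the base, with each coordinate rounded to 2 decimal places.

t = z/height = 12.25/13 = 0.942308
s = 1 + (scale-1)·z/height = 1 + (1.4-1)·12.25/13 = 1.376923
θ = twist·z/height = -11°·12.25/13 = -10.3654° = -0.180910 rad
cos θ = 0.983680, sin θ = -0.179925 (intermediates below are computed at full precision and shown rounded to 5 d.p.)
v1: (-3.5,1) → rotate → (-3.26296,1.61342) → ×s → (-4.49284,2.22155) → (-4.49,2.22)
v2: (-3,-2.5) → rotate → (-3.40085,-1.91943) → ×s → (-4.68271,-2.64290) → (-4.68,-2.64)
v3: (4,-4) → rotate → (3.21502,-4.65442) → ×s → (4.42684,-6.40878) → (4.43,-6.41)
v4: (5,-1) → rotate → (4.73848,-1.88330) → ×s → (6.52452,-2.59317) → (6.52,-2.59)

Cross-section at z=12.25: (-4.49,2.22) (-4.68,-2.64) (4.43,-6.41) (6.52,-2.59)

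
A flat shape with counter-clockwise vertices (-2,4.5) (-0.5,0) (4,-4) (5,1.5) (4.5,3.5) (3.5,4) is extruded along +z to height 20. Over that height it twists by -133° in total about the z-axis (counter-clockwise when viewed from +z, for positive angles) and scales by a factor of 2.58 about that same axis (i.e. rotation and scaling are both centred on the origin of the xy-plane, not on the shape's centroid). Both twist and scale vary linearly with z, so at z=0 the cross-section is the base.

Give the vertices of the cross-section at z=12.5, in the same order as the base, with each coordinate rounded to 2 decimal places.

t = z/height = 12.5/20 = 0.625
s = 1 + (scale-1)·z/height = 1 + (2.58-1)·12.5/20 = 1.987500
θ = twist·z/height = -133°·12.5/20 = -83.1250° = -1.450805 rad
cos θ = 0.119704, sin θ = -0.992810 (intermediates below are computed at full precision and shown rounded to 5 d.p.)
v1: (-2,4.5) → rotate → (4.22824,2.52429) → ×s → (8.40362,5.01702) → (8.40,5.02)
v2: (-0.5,0) → rotate → (-0.05985,0.49640) → ×s → (-0.11896,0.98660) → (-0.12,0.99)
v3: (4,-4) → rotate → (-3.49242,-4.45005) → ×s → (-6.94119,-8.84448) → (-6.94,-8.84)
v4: (5,1.5) → rotate → (2.08773,-4.78449) → ×s → (4.14937,-9.50918) → (4.15,-9.51)
v5: (4.5,3.5) → rotate → (4.01350,-4.04868) → ×s → (7.97683,-8.04675) → (7.98,-8.05)
v6: (3.5,4) → rotate → (4.39020,-2.99602) → ×s → (8.72553,-5.95459) → (8.73,-5.95)

Cross-section at z=12.5: (8.40,5.02) (-0.12,0.99) (-6.94,-8.84) (4.15,-9.51) (7.98,-8.05) (8.73,-5.95)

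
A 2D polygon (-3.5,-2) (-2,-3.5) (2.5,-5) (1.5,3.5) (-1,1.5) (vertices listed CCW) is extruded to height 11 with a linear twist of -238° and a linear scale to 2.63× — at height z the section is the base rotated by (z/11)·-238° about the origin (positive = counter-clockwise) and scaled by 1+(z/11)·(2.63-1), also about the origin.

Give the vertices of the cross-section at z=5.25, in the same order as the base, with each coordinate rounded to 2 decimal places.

Cross-section at z=5.25: (-0.77,7.13) (-4.28,5.75) (-9.93,-0.52) (4.64,-4.93) (3.16,0.56)

t = z/height = 5.25/11 = 0.477273
s = 1 + (scale-1)·z/height = 1 + (2.63-1)·5.25/11 = 1.777955
θ = twist·z/height = -238°·5.25/11 = -113.5909° = -1.982535 rad
cos θ = -0.400204, sin θ = -0.916426 (intermediates below are computed at full precision and shown rounded to 5 d.p.)
v1: (-3.5,-2) → rotate → (-0.43214,4.00790) → ×s → (-0.76832,7.12586) → (-0.77,7.13)
v2: (-2,-3.5) → rotate → (-2.40708,3.23357) → ×s → (-4.27969,5.74913) → (-4.28,5.75)
v3: (2.5,-5) → rotate → (-5.58264,-0.29005) → ×s → (-9.92568,-0.51569) → (-9.93,-0.52)
v4: (1.5,3.5) → rotate → (2.60719,-2.77535) → ×s → (4.63546,-4.93445) → (4.64,-4.93)
v5: (-1,1.5) → rotate → (1.77484,0.31612) → ×s → (3.15559,0.56205) → (3.16,0.56)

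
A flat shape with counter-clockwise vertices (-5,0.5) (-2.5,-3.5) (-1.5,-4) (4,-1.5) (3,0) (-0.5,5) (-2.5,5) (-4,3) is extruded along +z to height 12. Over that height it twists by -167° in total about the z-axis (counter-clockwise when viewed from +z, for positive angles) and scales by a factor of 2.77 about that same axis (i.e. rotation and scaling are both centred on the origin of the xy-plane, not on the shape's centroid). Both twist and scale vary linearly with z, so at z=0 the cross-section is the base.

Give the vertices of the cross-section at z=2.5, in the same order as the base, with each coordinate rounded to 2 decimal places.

Cross-section at z=2.5: (-5.23,4.47) (-5.54,-1.98) (-4.81,-3.32) (3.32,-4.81) (3.37,-2.34) (3.34,6.01) (1.09,7.57) (-2.15,6.50)

t = z/height = 2.5/12 = 0.208333
s = 1 + (scale-1)·z/height = 1 + (2.77-1)·2.5/12 = 1.368750
θ = twist·z/height = -167°·2.5/12 = -34.7917° = -0.607229 rad
cos θ = 0.821232, sin θ = -0.570594 (intermediates below are computed at full precision and shown rounded to 5 d.p.)
v1: (-5,0.5) → rotate → (-3.82086,3.26359) → ×s → (-5.22981,4.46703) → (-5.23,4.47)
v2: (-2.5,-3.5) → rotate → (-4.05016,-1.44783) → ×s → (-5.54366,-1.98171) → (-5.54,-1.98)
v3: (-1.5,-4) → rotate → (-3.51422,-2.42904) → ×s → (-4.81010,-3.32475) → (-4.81,-3.32)
v4: (4,-1.5) → rotate → (2.42904,-3.51422) → ×s → (3.32475,-4.81010) → (3.32,-4.81)
v5: (3,0) → rotate → (2.46370,-1.71178) → ×s → (3.37218,-2.34300) → (3.37,-2.34)
v6: (-0.5,5) → rotate → (2.44235,4.39146) → ×s → (3.34297,6.01081) → (3.34,6.01)
v7: (-2.5,5) → rotate → (0.79989,5.53265) → ×s → (1.09485,7.57281) → (1.09,7.57)
v8: (-4,3) → rotate → (-1.57315,4.74607) → ×s → (-2.15324,6.49619) → (-2.15,6.50)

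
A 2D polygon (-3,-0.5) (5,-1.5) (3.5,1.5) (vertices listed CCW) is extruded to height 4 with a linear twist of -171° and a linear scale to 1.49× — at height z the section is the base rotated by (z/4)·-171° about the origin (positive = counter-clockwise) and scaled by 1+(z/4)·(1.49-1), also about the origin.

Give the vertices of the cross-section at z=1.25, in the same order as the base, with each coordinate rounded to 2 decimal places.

t = z/height = 1.25/4 = 0.3125
s = 1 + (scale-1)·z/height = 1 + (1.49-1)·1.25/4 = 1.153125
θ = twist·z/height = -171°·1.25/4 = -53.4375° = -0.932660 rad
cos θ = 0.595699, sin θ = -0.803208 (intermediates below are computed at full precision and shown rounded to 5 d.p.)
v1: (-3,-0.5) → rotate → (-2.18870,2.11177) → ×s → (-2.52385,2.43514) → (-2.52,2.44)
v2: (5,-1.5) → rotate → (1.77369,-4.90959) → ×s → (2.04528,-5.66137) → (2.05,-5.66)
v3: (3.5,1.5) → rotate → (3.28976,-1.91768) → ×s → (3.79350,-2.21132) → (3.79,-2.21)

Cross-section at z=1.25: (-2.52,2.44) (2.05,-5.66) (3.79,-2.21)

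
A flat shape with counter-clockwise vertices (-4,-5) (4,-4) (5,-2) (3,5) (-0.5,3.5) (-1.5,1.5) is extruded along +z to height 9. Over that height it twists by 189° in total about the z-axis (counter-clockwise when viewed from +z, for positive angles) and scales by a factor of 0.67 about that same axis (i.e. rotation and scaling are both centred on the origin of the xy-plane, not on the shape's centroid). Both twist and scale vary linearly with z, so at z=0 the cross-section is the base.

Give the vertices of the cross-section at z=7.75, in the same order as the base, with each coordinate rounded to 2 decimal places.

Cross-section at z=7.75: (3.80,2.57) (-1.89,3.58) (-2.99,2.43) (-3.11,-2.78) (-0.40,-2.50) (0.71,-1.34)

t = z/height = 7.75/9 = 0.861111
s = 1 + (scale-1)·z/height = 1 + (0.67-1)·7.75/9 = 0.715833
θ = twist·z/height = 189°·7.75/9 = 162.7500° = 2.840523 rad
cos θ = -0.955020, sin θ = 0.296542 (intermediates below are computed at full precision and shown rounded to 5 d.p.)
v1: (-4,-5) → rotate → (5.30279,3.58893) → ×s → (3.79591,2.56908) → (3.80,2.57)
v2: (4,-4) → rotate → (-2.63391,5.00625) → ×s → (-1.88544,3.58364) → (-1.89,3.58)
v3: (5,-2) → rotate → (-4.18202,3.39275) → ×s → (-2.99363,2.42864) → (-2.99,2.43)
v4: (3,5) → rotate → (-4.34777,-3.88547) → ×s → (-3.11228,-2.78135) → (-3.11,-2.78)
v5: (-0.5,3.5) → rotate → (-0.56039,-3.49084) → ×s → (-0.40114,-2.49886) → (-0.40,-2.50)
v6: (-1.5,1.5) → rotate → (0.98772,-1.87734) → ×s → (0.70704,-1.34386) → (0.71,-1.34)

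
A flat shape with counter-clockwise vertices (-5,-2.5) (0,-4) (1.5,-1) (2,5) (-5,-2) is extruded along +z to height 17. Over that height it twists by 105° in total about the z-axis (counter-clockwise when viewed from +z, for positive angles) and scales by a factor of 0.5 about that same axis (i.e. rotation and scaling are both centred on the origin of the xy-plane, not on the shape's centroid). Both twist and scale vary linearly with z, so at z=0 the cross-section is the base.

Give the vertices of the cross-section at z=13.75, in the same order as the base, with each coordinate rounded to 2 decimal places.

t = z/height = 13.75/17 = 0.808824
s = 1 + (scale-1)·z/height = 1 + (0.5-1)·13.75/17 = 0.595588
θ = twist·z/height = 105°·13.75/17 = 84.9265° = 1.482247 rad
cos θ = 0.088434, sin θ = 0.996082 (intermediates below are computed at full precision and shown rounded to 5 d.p.)
v1: (-5,-2.5) → rotate → (2.04803,-5.20150) → ×s → (1.21979,-3.09795) → (1.22,-3.10)
v2: (0,-4) → rotate → (3.98433,-0.35374) → ×s → (2.37302,-0.21068) → (2.37,-0.21)
v3: (1.5,-1) → rotate → (1.12873,1.40569) → ×s → (0.67226,0.83721) → (0.67,0.84)
v4: (2,5) → rotate → (-4.80354,2.43433) → ×s → (-2.86093,1.44986) → (-2.86,1.45)
v5: (-5,-2) → rotate → (1.54999,-5.15728) → ×s → (0.92316,-3.07161) → (0.92,-3.07)

Cross-section at z=13.75: (1.22,-3.10) (2.37,-0.21) (0.67,0.84) (-2.86,1.45) (0.92,-3.07)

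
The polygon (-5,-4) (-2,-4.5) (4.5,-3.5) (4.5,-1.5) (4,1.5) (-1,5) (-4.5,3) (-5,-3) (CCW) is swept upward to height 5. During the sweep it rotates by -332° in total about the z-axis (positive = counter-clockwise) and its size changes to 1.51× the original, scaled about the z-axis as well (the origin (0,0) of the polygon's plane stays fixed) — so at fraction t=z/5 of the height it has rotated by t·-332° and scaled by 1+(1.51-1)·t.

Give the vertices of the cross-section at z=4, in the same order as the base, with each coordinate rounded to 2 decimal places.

t = z/height = 4/5 = 0.8
s = 1 + (scale-1)·z/height = 1 + (1.51-1)·4/5 = 1.408000
θ = twist·z/height = -332°·4/5 = -265.6000° = -4.635594 rad
cos θ = -0.076719, sin θ = 0.997053 (intermediates below are computed at full precision and shown rounded to 5 d.p.)
v1: (-5,-4) → rotate → (4.37181,-4.67839) → ×s → (6.15550,-6.58717) → (6.16,-6.59)
v2: (-2,-4.5) → rotate → (4.64018,-1.64887) → ×s → (6.53337,-2.32161) → (6.53,-2.32)
v3: (4.5,-3.5) → rotate → (3.14445,4.75525) → ×s → (4.42738,6.69540) → (4.43,6.70)
v4: (4.5,-1.5) → rotate → (1.15034,4.60182) → ×s → (1.61968,6.47936) → (1.62,6.48)
v5: (4,1.5) → rotate → (-1.80246,3.87313) → ×s → (-2.53786,5.45337) → (-2.54,5.45)
v6: (-1,5) → rotate → (-4.90854,-1.38065) → ×s → (-6.91123,-1.94395) → (-6.91,-1.94)
v7: (-4.5,3) → rotate → (-2.64592,-4.71689) → ×s → (-3.72546,-6.64139) → (-3.73,-6.64)
v8: (-5,-3) → rotate → (3.37475,-4.75511) → ×s → (4.75165,-6.69519) → (4.75,-6.70)

Cross-section at z=4: (6.16,-6.59) (6.53,-2.32) (4.43,6.70) (1.62,6.48) (-2.54,5.45) (-6.91,-1.94) (-3.73,-6.64) (4.75,-6.70)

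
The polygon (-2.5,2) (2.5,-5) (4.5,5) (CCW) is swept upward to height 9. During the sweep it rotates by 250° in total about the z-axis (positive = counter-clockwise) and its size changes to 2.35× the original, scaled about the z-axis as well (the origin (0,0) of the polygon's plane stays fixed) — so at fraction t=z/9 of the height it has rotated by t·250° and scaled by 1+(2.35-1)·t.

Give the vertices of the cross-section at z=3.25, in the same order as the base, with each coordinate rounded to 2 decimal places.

Cross-section at z=3.25: (-2.96,-3.73) (7.42,3.75) (-7.47,6.66)

t = z/height = 3.25/9 = 0.361111
s = 1 + (scale-1)·z/height = 1 + (2.35-1)·3.25/9 = 1.487500
θ = twist·z/height = 250°·3.25/9 = 90.2778° = 1.575644 rad
cos θ = -0.004848, sin θ = 0.999988 (intermediates below are computed at full precision and shown rounded to 5 d.p.)
v1: (-2.5,2) → rotate → (-1.98786,-2.50967) → ×s → (-2.95694,-3.73313) → (-2.96,-3.73)
v2: (2.5,-5) → rotate → (4.98782,2.52421) → ×s → (7.41938,3.75476) → (7.42,3.75)
v3: (4.5,5) → rotate → (-5.02176,4.47571) → ×s → (-7.46986,6.65761) → (-7.47,6.66)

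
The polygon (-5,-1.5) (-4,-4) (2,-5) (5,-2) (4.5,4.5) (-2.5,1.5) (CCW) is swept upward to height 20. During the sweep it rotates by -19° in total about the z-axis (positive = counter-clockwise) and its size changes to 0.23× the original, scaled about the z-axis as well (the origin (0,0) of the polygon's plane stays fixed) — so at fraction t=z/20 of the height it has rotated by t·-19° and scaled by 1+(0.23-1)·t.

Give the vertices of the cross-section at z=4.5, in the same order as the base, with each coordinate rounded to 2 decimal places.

t = z/height = 4.5/20 = 0.225
s = 1 + (scale-1)·z/height = 1 + (0.23-1)·4.5/20 = 0.826750
θ = twist·z/height = -19°·4.5/20 = -4.2750° = -0.074613 rad
cos θ = 0.997218, sin θ = -0.074544 (intermediates below are computed at full precision and shown rounded to 5 d.p.)
v1: (-5,-1.5) → rotate → (-5.09790,-1.12311) → ×s → (-4.21469,-0.92853) → (-4.21,-0.93)
v2: (-4,-4) → rotate → (-4.28705,-3.69070) → ×s → (-3.54431,-3.05128) → (-3.54,-3.05)
v3: (2,-5) → rotate → (1.62172,-5.13518) → ×s → (1.34075,-4.24551) → (1.34,-4.25)
v4: (5,-2) → rotate → (4.83700,-2.36715) → ×s → (3.99899,-1.95704) → (4.00,-1.96)
v5: (4.5,4.5) → rotate → (4.82293,4.15203) → ×s → (3.98735,3.43269) → (3.99,3.43)
v6: (-2.5,1.5) → rotate → (-2.38123,1.68219) → ×s → (-1.96868,1.39075) → (-1.97,1.39)

Cross-section at z=4.5: (-4.21,-0.93) (-3.54,-3.05) (1.34,-4.25) (4.00,-1.96) (3.99,3.43) (-1.97,1.39)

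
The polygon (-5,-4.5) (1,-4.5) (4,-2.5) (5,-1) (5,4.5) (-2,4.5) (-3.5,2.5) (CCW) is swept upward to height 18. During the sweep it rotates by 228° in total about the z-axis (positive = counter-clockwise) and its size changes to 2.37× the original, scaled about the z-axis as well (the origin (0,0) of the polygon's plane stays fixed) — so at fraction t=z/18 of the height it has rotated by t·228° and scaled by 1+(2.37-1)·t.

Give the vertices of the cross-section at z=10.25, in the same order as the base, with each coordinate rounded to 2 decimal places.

Cross-section at z=10.25: (11.85,-1.70) (5.01,6.50) (-1.14,8.32) (-4.33,7.98) (-11.85,1.70) (-3.87,-7.87) (0.57,-7.64)

t = z/height = 10.25/18 = 0.569444
s = 1 + (scale-1)·z/height = 1 + (2.37-1)·10.25/18 = 1.780139
θ = twist·z/height = 228°·10.25/18 = 129.8333° = 2.266019 rad
cos θ = -0.640557, sin θ = 0.767911 (intermediates below are computed at full precision and shown rounded to 5 d.p.)
v1: (-5,-4.5) → rotate → (6.65838,-0.95705) → ×s → (11.85285,-1.70368) → (11.85,-1.70)
v2: (1,-4.5) → rotate → (2.81504,3.65042) → ×s → (5.01117,6.49825) → (5.01,6.50)
v3: (4,-2.5) → rotate → (-0.64245,4.67304) → ×s → (-1.14365,8.31865) → (-1.14,8.32)
v4: (5,-1) → rotate → (-2.43487,4.48011) → ×s → (-4.33441,7.97522) → (-4.33,7.98)
v5: (5,4.5) → rotate → (-6.65838,0.95705) → ×s → (-11.85285,1.70368) → (-11.85,1.70)
v6: (-2,4.5) → rotate → (-2.17449,-4.41833) → ×s → (-3.87089,-7.86523) → (-3.87,-7.87)
v7: (-3.5,2.5) → rotate → (0.32217,-4.28908) → ×s → (0.57351,-7.63516) → (0.57,-7.64)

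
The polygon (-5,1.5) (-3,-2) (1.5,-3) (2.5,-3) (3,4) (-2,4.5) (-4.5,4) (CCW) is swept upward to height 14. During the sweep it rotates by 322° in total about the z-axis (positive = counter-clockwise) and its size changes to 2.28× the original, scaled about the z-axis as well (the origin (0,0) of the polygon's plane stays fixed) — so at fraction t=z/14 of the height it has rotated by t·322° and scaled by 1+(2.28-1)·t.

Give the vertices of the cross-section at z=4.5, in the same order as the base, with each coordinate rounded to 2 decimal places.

Cross-section at z=4.5: (-0.41,-7.36) (3.73,-3.46) (3.62,3.05) (3.29,4.42) (-6.48,2.80) (-5.52,-4.23) (-4.01,-7.49)

t = z/height = 4.5/14 = 0.321429
s = 1 + (scale-1)·z/height = 1 + (2.28-1)·4.5/14 = 1.411429
θ = twist·z/height = 322°·4.5/14 = 103.5000° = 1.806416 rad
cos θ = -0.233445, sin θ = 0.972370 (intermediates below are computed at full precision and shown rounded to 5 d.p.)
v1: (-5,1.5) → rotate → (-0.29133,-5.21202) → ×s → (-0.41119,-7.35639) → (-0.41,-7.36)
v2: (-3,-2) → rotate → (2.64508,-2.45022) → ×s → (3.73334,-3.45831) → (3.73,-3.46)
v3: (1.5,-3) → rotate → (2.56694,2.15889) → ×s → (3.62305,3.04712) → (3.62,3.05)
v4: (2.5,-3) → rotate → (2.33350,3.13126) → ×s → (3.29356,4.41955) → (3.29,4.42)
v5: (3,4) → rotate → (-4.58982,1.98333) → ×s → (-6.47820,2.79933) → (-6.48,2.80)
v6: (-2,4.5) → rotate → (-3.90877,-2.99524) → ×s → (-5.51696,-4.22757) → (-5.52,-4.23)
v7: (-4.5,4) → rotate → (-2.83898,-5.30945) → ×s → (-4.00701,-7.49390) → (-4.01,-7.49)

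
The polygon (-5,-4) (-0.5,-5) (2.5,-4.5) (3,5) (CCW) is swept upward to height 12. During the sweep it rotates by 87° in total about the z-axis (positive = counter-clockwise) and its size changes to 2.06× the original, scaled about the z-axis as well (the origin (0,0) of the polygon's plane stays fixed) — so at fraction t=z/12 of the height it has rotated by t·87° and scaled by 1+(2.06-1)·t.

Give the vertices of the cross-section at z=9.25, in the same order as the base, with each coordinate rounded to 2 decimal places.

Cross-section at z=9.25: (3.15,-11.20) (8.01,-4.38) (9.30,1.00) (-6.24,8.56)

t = z/height = 9.25/12 = 0.770833
s = 1 + (scale-1)·z/height = 1 + (2.06-1)·9.25/12 = 1.817083
θ = twist·z/height = 87°·9.25/12 = 67.0625° = 1.170461 rad
cos θ = 0.389727, sin θ = 0.920931 (intermediates below are computed at full precision and shown rounded to 5 d.p.)
v1: (-5,-4) → rotate → (1.73509,-6.16356) → ×s → (3.15280,-11.19970) → (3.15,-11.20)
v2: (-0.5,-5) → rotate → (4.40979,-2.40910) → ×s → (8.01295,-4.37753) → (8.01,-4.38)
v3: (2.5,-4.5) → rotate → (5.11850,0.54856) → ×s → (9.30075,0.99677) → (9.30,1.00)
v4: (3,5) → rotate → (-3.43547,4.71143) → ×s → (-6.24254,8.56105) → (-6.24,8.56)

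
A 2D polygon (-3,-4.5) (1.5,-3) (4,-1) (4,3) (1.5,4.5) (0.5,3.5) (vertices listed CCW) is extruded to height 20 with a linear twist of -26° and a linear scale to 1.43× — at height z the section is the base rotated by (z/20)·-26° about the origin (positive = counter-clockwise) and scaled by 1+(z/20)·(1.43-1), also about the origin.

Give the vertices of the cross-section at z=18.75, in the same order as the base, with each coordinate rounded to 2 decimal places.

Cross-section at z=18.75: (-6.44,-4.01) (0.18,-4.70) (4.53,-3.59) (6.85,1.52) (4.52,4.88) (2.67,4.18)

t = z/height = 18.75/20 = 0.9375
s = 1 + (scale-1)·z/height = 1 + (1.43-1)·18.75/20 = 1.403125
θ = twist·z/height = -26°·18.75/20 = -24.3750° = -0.425424 rad
cos θ = 0.910864, sin θ = -0.412707 (intermediates below are computed at full precision and shown rounded to 5 d.p.)
v1: (-3,-4.5) → rotate → (-4.58977,-2.86077) → ×s → (-6.44003,-4.01401) → (-6.44,-4.01)
v2: (1.5,-3) → rotate → (0.12817,-3.35165) → ×s → (0.17985,-4.70279) → (0.18,-4.70)
v3: (4,-1) → rotate → (3.23075,-2.56169) → ×s → (4.53314,-3.59437) → (4.53,-3.59)
v4: (4,3) → rotate → (4.88158,1.08176) → ×s → (6.84946,1.51785) → (6.85,1.52)
v5: (1.5,4.5) → rotate → (3.22348,3.47983) → ×s → (4.52294,4.88263) → (4.52,4.88)
v6: (0.5,3.5) → rotate → (1.89991,2.98167) → ×s → (2.66581,4.18366) → (2.67,4.18)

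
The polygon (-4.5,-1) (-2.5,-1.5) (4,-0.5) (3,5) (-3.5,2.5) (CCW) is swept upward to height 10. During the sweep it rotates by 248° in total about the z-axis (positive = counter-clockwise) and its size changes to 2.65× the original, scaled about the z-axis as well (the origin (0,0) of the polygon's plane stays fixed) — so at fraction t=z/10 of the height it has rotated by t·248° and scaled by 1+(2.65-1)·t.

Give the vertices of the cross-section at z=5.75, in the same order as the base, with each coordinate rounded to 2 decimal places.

t = z/height = 5.75/10 = 0.575
s = 1 + (scale-1)·z/height = 1 + (2.65-1)·5.75/10 = 1.948750
θ = twist·z/height = 248°·5.75/10 = 142.6000° = 2.488840 rad
cos θ = -0.794415, sin θ = 0.607376 (intermediates below are computed at full precision and shown rounded to 5 d.p.)
v1: (-4.5,-1) → rotate → (4.18224,-1.93878) → ×s → (8.15014,-3.77819) → (8.15,-3.78)
v2: (-2.5,-1.5) → rotate → (2.89710,-0.32682) → ×s → (5.64572,-0.63689) → (5.65,-0.64)
v3: (4,-0.5) → rotate → (-2.87397,2.82671) → ×s → (-5.60065,5.50855) → (-5.60,5.51)
v4: (3,5) → rotate → (-5.42012,-2.14995) → ×s → (-10.56246,-4.18971) → (-10.56,-4.19)
v5: (-3.5,2.5) → rotate → (1.26201,-4.11185) → ×s → (2.45935,-8.01297) → (2.46,-8.01)

Cross-section at z=5.75: (8.15,-3.78) (5.65,-0.64) (-5.60,5.51) (-10.56,-4.19) (2.46,-8.01)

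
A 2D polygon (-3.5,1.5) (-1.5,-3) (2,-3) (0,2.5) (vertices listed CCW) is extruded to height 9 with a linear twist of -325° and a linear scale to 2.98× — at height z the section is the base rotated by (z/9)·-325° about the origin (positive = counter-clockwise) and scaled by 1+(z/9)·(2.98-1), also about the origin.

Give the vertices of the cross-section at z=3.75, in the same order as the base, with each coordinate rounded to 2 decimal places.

Cross-section at z=3.75: (6.47,2.53) (-1.89,5.82) (-6.44,1.34) (3.20,-3.25)

t = z/height = 3.75/9 = 0.416667
s = 1 + (scale-1)·z/height = 1 + (2.98-1)·3.75/9 = 1.825000
θ = twist·z/height = -325°·3.75/9 = -135.4167° = -2.363467 rad
cos θ = -0.712230, sin θ = -0.701946 (intermediates below are computed at full precision and shown rounded to 5 d.p.)
v1: (-3.5,1.5) → rotate → (3.54572,1.38847) → ×s → (6.47095,2.53395) → (6.47,2.53)
v2: (-1.5,-3) → rotate → (-1.03749,3.18961) → ×s → (-1.89342,5.82104) → (-1.89,5.82)
v3: (2,-3) → rotate → (-3.53030,0.73280) → ×s → (-6.44279,1.33736) → (-6.44,1.34)
v4: (0,2.5) → rotate → (1.75486,-1.78058) → ×s → (3.20263,-3.24955) → (3.20,-3.25)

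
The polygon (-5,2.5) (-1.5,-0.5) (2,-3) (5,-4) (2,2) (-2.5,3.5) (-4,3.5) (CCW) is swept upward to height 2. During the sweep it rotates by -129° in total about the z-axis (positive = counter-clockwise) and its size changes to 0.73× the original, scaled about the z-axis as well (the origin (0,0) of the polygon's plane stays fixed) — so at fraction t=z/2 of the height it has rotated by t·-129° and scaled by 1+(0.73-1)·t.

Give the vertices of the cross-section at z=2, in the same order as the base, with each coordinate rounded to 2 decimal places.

t = z/height = 2/2 = 1
s = 1 + (scale-1)·z/height = 1 + (0.73-1)·2/2 = 0.730000
θ = twist·z/height = -129°·2/2 = -129.0000° = -2.251475 rad
cos θ = -0.629320, sin θ = -0.777146 (intermediates below are computed at full precision and shown rounded to 5 d.p.)
v1: (-5,2.5) → rotate → (5.08947,2.31243) → ×s → (3.71531,1.68807) → (3.72,1.69)
v2: (-1.5,-0.5) → rotate → (0.55541,1.48038) → ×s → (0.40545,1.08068) → (0.41,1.08)
v3: (2,-3) → rotate → (-3.59008,0.33367) → ×s → (-2.62076,0.24358) → (-2.62,0.24)
v4: (5,-4) → rotate → (-6.25519,-1.36845) → ×s → (-4.56629,-0.99897) → (-4.57,-1.00)
v5: (2,2) → rotate → (0.29565,-2.81293) → ×s → (0.21583,-2.05344) → (0.22,-2.05)
v6: (-2.5,3.5) → rotate → (4.29331,-0.25976) → ×s → (3.13412,-0.18962) → (3.13,-0.19)
v7: (-4,3.5) → rotate → (5.23729,0.90596) → ×s → (3.82322,0.66135) → (3.82,0.66)

Cross-section at z=2: (3.72,1.69) (0.41,1.08) (-2.62,0.24) (-4.57,-1.00) (0.22,-2.05) (3.13,-0.19) (3.82,0.66)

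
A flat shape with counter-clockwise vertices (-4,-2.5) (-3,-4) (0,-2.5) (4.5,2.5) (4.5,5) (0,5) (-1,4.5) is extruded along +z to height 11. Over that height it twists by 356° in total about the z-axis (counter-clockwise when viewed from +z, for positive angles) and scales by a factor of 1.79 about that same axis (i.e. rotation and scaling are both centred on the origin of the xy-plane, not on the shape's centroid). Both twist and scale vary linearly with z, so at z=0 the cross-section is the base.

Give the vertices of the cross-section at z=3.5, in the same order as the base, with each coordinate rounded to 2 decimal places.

Cross-section at z=3.5: (4.85,-3.36) (6.08,-1.47) (2.87,1.24) (-5.10,3.94) (-7.97,2.70) (-5.75,-2.47) (-4.68,-3.37)

t = z/height = 3.5/11 = 0.318182
s = 1 + (scale-1)·z/height = 1 + (1.79-1)·3.5/11 = 1.251364
θ = twist·z/height = 356°·3.5/11 = 113.2727° = 1.976982 rad
cos θ = -0.395108, sin θ = 0.918635 (intermediates below are computed at full precision and shown rounded to 5 d.p.)
v1: (-4,-2.5) → rotate → (3.87702,-2.68677) → ×s → (4.85156,-3.36212) → (4.85,-3.36)
v2: (-3,-4) → rotate → (4.85986,-1.17547) → ×s → (6.08146,-1.47094) → (6.08,-1.47)
v3: (0,-2.5) → rotate → (2.29659,0.98777) → ×s → (2.87386,1.23606) → (2.87,1.24)
v4: (4.5,2.5) → rotate → (-4.07457,3.14608) → ×s → (-5.09877,3.93690) → (-5.10,3.94)
v5: (4.5,5) → rotate → (-6.37116,2.15831) → ×s → (-7.97264,2.70084) → (-7.97,2.70)
v6: (0,5) → rotate → (-4.59317,-1.97554) → ×s → (-5.74773,-2.47212) → (-5.75,-2.47)
v7: (-1,4.5) → rotate → (-3.73875,-2.69662) → ×s → (-4.67853,-3.37445) → (-4.68,-3.37)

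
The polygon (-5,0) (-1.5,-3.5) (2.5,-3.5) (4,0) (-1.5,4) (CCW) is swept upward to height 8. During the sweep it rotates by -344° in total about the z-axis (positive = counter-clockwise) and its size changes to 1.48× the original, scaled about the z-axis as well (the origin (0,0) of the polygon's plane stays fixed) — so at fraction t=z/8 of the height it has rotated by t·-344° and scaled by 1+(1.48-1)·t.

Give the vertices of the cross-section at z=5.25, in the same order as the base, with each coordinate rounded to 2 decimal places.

Cross-section at z=5.25: (4.59,-4.71) (4.67,1.80) (1.00,5.57) (-3.67,3.77) (-2.39,-5.08)

t = z/height = 5.25/8 = 0.65625
s = 1 + (scale-1)·z/height = 1 + (1.48-1)·5.25/8 = 1.315000
θ = twist·z/height = -344°·5.25/8 = -225.7500° = -3.940081 rad
cos θ = -0.697790, sin θ = 0.716302 (intermediates below are computed at full precision and shown rounded to 5 d.p.)
v1: (-5,0) → rotate → (3.48895,-3.58151) → ×s → (4.58797,-4.70969) → (4.59,-4.71)
v2: (-1.5,-3.5) → rotate → (3.55374,1.36781) → ×s → (4.67317,1.79868) → (4.67,1.80)
v3: (2.5,-3.5) → rotate → (0.76258,4.23302) → ×s → (1.00279,5.56642) → (1.00,5.57)
v4: (4,0) → rotate → (-2.79116,2.86521) → ×s → (-3.67038,3.76775) → (-3.67,3.77)
v5: (-1.5,4) → rotate → (-1.81852,-3.86561) → ×s → (-2.39136,-5.08328) → (-2.39,-5.08)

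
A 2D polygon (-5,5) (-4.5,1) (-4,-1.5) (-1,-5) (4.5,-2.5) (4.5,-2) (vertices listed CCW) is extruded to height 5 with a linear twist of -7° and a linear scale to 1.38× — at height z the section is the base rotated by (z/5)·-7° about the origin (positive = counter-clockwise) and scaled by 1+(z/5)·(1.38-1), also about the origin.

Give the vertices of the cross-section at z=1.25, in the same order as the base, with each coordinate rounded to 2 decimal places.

Cross-section at z=1.25: (-5.31,5.64) (-4.89,1.24) (-4.43,-1.51) (-1.26,-5.44) (4.84,-2.89) (4.86,-2.34)

t = z/height = 1.25/5 = 0.25
s = 1 + (scale-1)·z/height = 1 + (1.38-1)·1.25/5 = 1.095000
θ = twist·z/height = -7°·1.25/5 = -1.7500° = -0.030543 rad
cos θ = 0.999534, sin θ = -0.030539 (intermediates below are computed at full precision and shown rounded to 5 d.p.)
v1: (-5,5) → rotate → (-4.84498,5.15036) → ×s → (-5.30525,5.63964) → (-5.31,5.64)
v2: (-4.5,1) → rotate → (-4.46736,1.13696) → ×s → (-4.89176,1.24497) → (-4.89,1.24)
v3: (-4,-1.5) → rotate → (-4.04394,-1.37715) → ×s → (-4.42812,-1.50798) → (-4.43,-1.51)
v4: (-1,-5) → rotate → (-1.15223,-4.96713) → ×s → (-1.26169,-5.43901) → (-1.26,-5.44)
v5: (4.5,-2.5) → rotate → (4.42155,-2.63626) → ×s → (4.84160,-2.88670) → (4.84,-2.89)
v6: (4.5,-2) → rotate → (4.43682,-2.13649) → ×s → (4.85832,-2.33946) → (4.86,-2.34)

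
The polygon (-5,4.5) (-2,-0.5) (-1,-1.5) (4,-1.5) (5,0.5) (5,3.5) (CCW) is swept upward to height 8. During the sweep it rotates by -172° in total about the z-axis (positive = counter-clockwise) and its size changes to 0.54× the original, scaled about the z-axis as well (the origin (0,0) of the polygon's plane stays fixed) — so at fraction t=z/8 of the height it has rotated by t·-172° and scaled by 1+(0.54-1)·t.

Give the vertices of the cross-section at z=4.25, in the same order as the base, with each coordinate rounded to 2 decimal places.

t = z/height = 4.25/8 = 0.53125
s = 1 + (scale-1)·z/height = 1 + (0.54-1)·4.25/8 = 0.755625
θ = twist·z/height = -172°·4.25/8 = -91.3750° = -1.594795 rad
cos θ = -0.023996, sin θ = -0.999712 (intermediates below are computed at full precision and shown rounded to 5 d.p.)
v1: (-5,4.5) → rotate → (4.61868,4.89058) → ×s → (3.48999,3.69544) → (3.49,3.70)
v2: (-2,-0.5) → rotate → (-0.45186,2.01142) → ×s → (-0.34144,1.51988) → (-0.34,1.52)
v3: (-1,-1.5) → rotate → (-1.47557,1.03571) → ×s → (-1.11498,0.78261) → (-1.11,0.78)
v4: (4,-1.5) → rotate → (-1.59555,-3.96285) → ×s → (-1.20564,-2.99443) → (-1.21,-2.99)
v5: (5,0.5) → rotate → (0.37988,-5.01056) → ×s → (0.28704,-3.78610) → (0.29,-3.79)
v6: (5,3.5) → rotate → (3.37901,-5.08255) → ×s → (2.55327,-3.84050) → (2.55,-3.84)

Cross-section at z=4.25: (3.49,3.70) (-0.34,1.52) (-1.11,0.78) (-1.21,-2.99) (0.29,-3.79) (2.55,-3.84)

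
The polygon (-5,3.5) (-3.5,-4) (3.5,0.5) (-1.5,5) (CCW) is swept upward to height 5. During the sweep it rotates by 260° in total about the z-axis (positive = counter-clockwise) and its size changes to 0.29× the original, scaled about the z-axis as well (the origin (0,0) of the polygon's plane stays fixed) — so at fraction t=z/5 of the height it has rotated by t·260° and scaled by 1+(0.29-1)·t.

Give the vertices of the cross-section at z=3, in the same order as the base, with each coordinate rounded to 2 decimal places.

t = z/height = 3/5 = 0.6
s = 1 + (scale-1)·z/height = 1 + (0.29-1)·3/5 = 0.574000
θ = twist·z/height = 260°·3/5 = 156.0000° = 2.722714 rad
cos θ = -0.913545, sin θ = 0.406737 (intermediates below are computed at full precision and shown rounded to 5 d.p.)
v1: (-5,3.5) → rotate → (3.14415,-5.23109) → ×s → (1.80474,-3.00265) → (1.80,-3.00)
v2: (-3.5,-4) → rotate → (4.82436,2.23060) → ×s → (2.76918,1.28037) → (2.77,1.28)
v3: (3.5,0.5) → rotate → (-3.40078,0.96681) → ×s → (-1.95205,0.55495) → (-1.95,0.55)
v4: (-1.5,5) → rotate → (-0.66337,-5.17783) → ×s → (-0.38077,-2.97208) → (-0.38,-2.97)

Cross-section at z=3: (1.80,-3.00) (2.77,1.28) (-1.95,0.55) (-0.38,-2.97)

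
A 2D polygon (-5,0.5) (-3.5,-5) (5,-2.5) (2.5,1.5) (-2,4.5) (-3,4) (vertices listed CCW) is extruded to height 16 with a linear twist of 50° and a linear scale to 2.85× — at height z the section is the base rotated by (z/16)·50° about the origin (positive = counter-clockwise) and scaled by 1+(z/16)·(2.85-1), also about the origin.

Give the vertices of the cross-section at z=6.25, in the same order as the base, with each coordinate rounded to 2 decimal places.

Cross-section at z=6.25: (-8.41,-2.07) (-2.80,-10.13) (9.56,-1.18) (3.19,3.88) (-5.84,6.15) (-7.17,4.77)

t = z/height = 6.25/16 = 0.390625
s = 1 + (scale-1)·z/height = 1 + (2.85-1)·6.25/16 = 1.722656
θ = twist·z/height = 50°·6.25/16 = 19.5313° = 0.340885 rad
cos θ = 0.942459, sin θ = 0.334321 (intermediates below are computed at full precision and shown rounded to 5 d.p.)
v1: (-5,0.5) → rotate → (-4.87946,-1.20038) → ×s → (-8.40563,-2.06783) → (-8.41,-2.07)
v2: (-3.5,-5) → rotate → (-1.62700,-5.88242) → ×s → (-2.80277,-10.13339) → (-2.80,-10.13)
v3: (5,-2.5) → rotate → (5.54810,-0.68454) → ×s → (9.55747,-1.17923) → (9.56,-1.18)
v4: (2.5,1.5) → rotate → (1.85467,2.24949) → ×s → (3.19495,3.87510) → (3.19,3.88)
v5: (-2,4.5) → rotate → (-3.38936,3.57242) → ×s → (-5.83871,6.15406) → (-5.84,6.15)
v6: (-3,4) → rotate → (-4.16466,2.76687) → ×s → (-7.17428,4.76637) → (-7.17,4.77)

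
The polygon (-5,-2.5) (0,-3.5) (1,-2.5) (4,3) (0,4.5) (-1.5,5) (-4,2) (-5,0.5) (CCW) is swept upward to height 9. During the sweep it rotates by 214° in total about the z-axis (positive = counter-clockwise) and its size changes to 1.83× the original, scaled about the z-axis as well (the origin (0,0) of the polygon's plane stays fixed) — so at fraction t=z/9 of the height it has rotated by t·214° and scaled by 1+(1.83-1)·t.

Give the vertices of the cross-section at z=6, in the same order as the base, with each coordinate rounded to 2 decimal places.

t = z/height = 6/9 = 0.666667
s = 1 + (scale-1)·z/height = 1 + (1.83-1)·6/9 = 1.553333
θ = twist·z/height = 214°·6/9 = 142.6667° = 2.490003 rad
cos θ = -0.795121, sin θ = 0.606451 (intermediates below are computed at full precision and shown rounded to 5 d.p.)
v1: (-5,-2.5) → rotate → (5.49173,-1.04445) → ×s → (8.53049,-1.62238) → (8.53,-1.62)
v2: (0,-3.5) → rotate → (2.12258,2.78292) → ×s → (3.29707,4.32281) → (3.30,4.32)
v3: (1,-2.5) → rotate → (0.72101,2.59425) → ×s → (1.11996,4.02974) → (1.12,4.03)
v4: (4,3) → rotate → (-4.99984,0.04044) → ×s → (-7.76641,0.06282) → (-7.77,0.06)
v5: (0,4.5) → rotate → (-2.72903,-3.57804) → ×s → (-4.23909,-5.55789) → (-4.24,-5.56)
v6: (-1.5,5) → rotate → (-1.83957,-4.88528) → ×s → (-2.85747,-7.58847) → (-2.86,-7.59)
v7: (-4,2) → rotate → (1.96758,-4.01605) → ×s → (3.05631,-6.23826) → (3.06,-6.24)
v8: (-5,0.5) → rotate → (3.67238,-3.42982) → ×s → (5.70443,-5.32765) → (5.70,-5.33)

Cross-section at z=6: (8.53,-1.62) (3.30,4.32) (1.12,4.03) (-7.77,0.06) (-4.24,-5.56) (-2.86,-7.59) (3.06,-6.24) (5.70,-5.33)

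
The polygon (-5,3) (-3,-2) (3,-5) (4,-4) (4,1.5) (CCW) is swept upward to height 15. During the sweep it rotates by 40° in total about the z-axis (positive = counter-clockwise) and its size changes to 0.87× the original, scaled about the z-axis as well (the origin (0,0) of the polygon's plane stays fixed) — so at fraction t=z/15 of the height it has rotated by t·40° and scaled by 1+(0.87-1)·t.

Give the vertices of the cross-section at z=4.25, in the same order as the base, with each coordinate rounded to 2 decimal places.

t = z/height = 4.25/15 = 0.283333
s = 1 + (scale-1)·z/height = 1 + (0.87-1)·4.25/15 = 0.963167
θ = twist·z/height = 40°·4.25/15 = 11.3333° = 0.197804 rad
cos θ = 0.980500, sin θ = 0.196517 (intermediates below are computed at full precision and shown rounded to 5 d.p.)
v1: (-5,3) → rotate → (-5.49205,1.95892) → ×s → (-5.28976,1.88676) → (-5.29,1.89)
v2: (-3,-2) → rotate → (-2.54847,-2.55055) → ×s → (-2.45460,-2.45661) → (-2.45,-2.46)
v3: (3,-5) → rotate → (3.92408,-4.31295) → ×s → (3.77955,-4.15409) → (3.78,-4.15)
v4: (4,-4) → rotate → (4.70807,-3.13594) → ×s → (4.53465,-3.02043) → (4.53,-3.02)
v5: (4,1.5) → rotate → (3.62723,2.25682) → ×s → (3.49362,2.17369) → (3.49,2.17)

Cross-section at z=4.25: (-5.29,1.89) (-2.45,-2.46) (3.78,-4.15) (4.53,-3.02) (3.49,2.17)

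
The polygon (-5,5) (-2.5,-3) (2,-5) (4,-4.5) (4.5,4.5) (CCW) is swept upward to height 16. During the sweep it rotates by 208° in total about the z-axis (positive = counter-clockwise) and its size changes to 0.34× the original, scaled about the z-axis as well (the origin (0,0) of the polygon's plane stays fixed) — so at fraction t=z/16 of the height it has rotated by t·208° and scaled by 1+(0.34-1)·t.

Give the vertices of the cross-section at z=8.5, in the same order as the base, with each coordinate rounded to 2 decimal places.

t = z/height = 8.5/16 = 0.53125
s = 1 + (scale-1)·z/height = 1 + (0.34-1)·8.5/16 = 0.649375
θ = twist·z/height = 208°·8.5/16 = 110.5000° = 1.928589 rad
cos θ = -0.350207, sin θ = 0.936672 (intermediates below are computed at full precision and shown rounded to 5 d.p.)
v1: (-5,5) → rotate → (-2.93232,-6.43440) → ×s → (-1.90418,-4.17834) → (-1.90,-4.18)
v2: (-2.5,-3) → rotate → (3.68554,-1.29106) → ×s → (2.39329,-0.83838) → (2.39,-0.84)
v3: (2,-5) → rotate → (3.98295,3.62438) → ×s → (2.58643,2.35358) → (2.59,2.35)
v4: (4,-4.5) → rotate → (2.81420,5.32262) → ×s → (1.82747,3.45638) → (1.83,3.46)
v5: (4.5,4.5) → rotate → (-5.79096,2.63909) → ×s → (-3.76050,1.71376) → (-3.76,1.71)

Cross-section at z=8.5: (-1.90,-4.18) (2.39,-0.84) (2.59,2.35) (1.83,3.46) (-3.76,1.71)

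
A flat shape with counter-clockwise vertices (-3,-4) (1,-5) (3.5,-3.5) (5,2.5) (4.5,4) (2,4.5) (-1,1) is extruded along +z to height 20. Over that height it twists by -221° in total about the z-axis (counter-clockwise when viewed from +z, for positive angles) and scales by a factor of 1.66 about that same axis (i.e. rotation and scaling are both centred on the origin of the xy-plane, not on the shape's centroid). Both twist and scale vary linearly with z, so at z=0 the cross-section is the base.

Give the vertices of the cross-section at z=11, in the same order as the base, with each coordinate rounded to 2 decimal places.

Cross-section at z=11: (-2.51,6.34) (-6.52,2.40) (-6.56,-1.57) (-0.66,-7.59) (1.44,-8.08) (3.80,-5.53) (1.87,0.45)

t = z/height = 11/20 = 0.55
s = 1 + (scale-1)·z/height = 1 + (1.66-1)·11/20 = 1.363000
θ = twist·z/height = -221°·11/20 = -121.5500° = -2.121448 rad
cos θ = -0.523242, sin θ = -0.852184 (intermediates below are computed at full precision and shown rounded to 5 d.p.)
v1: (-3,-4) → rotate → (-1.83901,4.64952) → ×s → (-2.50657,6.33730) → (-2.51,6.34)
v2: (1,-5) → rotate → (-4.78416,1.76403) → ×s → (-6.52081,2.40437) → (-6.52,2.40)
v3: (3.5,-3.5) → rotate → (-4.81399,-1.15130) → ×s → (-6.56147,-1.56922) → (-6.56,-1.57)
v4: (5,2.5) → rotate → (-0.48575,-5.56903) → ×s → (-0.66208,-7.59058) → (-0.66,-7.59)
v5: (4.5,4) → rotate → (1.05414,-5.92780) → ×s → (1.43680,-8.07959) → (1.44,-8.08)
v6: (2,4.5) → rotate → (2.78834,-4.05896) → ×s → (3.80051,-5.53236) → (3.80,-5.53)
v7: (-1,1) → rotate → (1.37543,0.32894) → ×s → (1.87471,0.44835) → (1.87,0.45)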